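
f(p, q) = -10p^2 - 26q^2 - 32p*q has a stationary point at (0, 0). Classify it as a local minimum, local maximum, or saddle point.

The Hessian at the origin is H = [[-20, -32], [-32, -52]].
det H = -20·-52 − (-32)² = 16 > 0 and H[1,1] = -20 < 0, so H is negative definite.
Therefore the origin is a local maximum.

local maximum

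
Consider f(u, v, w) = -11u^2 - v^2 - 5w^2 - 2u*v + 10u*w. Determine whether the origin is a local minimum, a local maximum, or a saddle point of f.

local maximum

The Hessian at the origin is H = [[-22, -2, 10], [-2, -2, 0], [10, 0, -10]].
Row-reducing H symmetrically gives the diagonal entries -22, -20/11, -5.
Counting signs: 3 negative.
H is negative definite, so the origin is a strict local maximum.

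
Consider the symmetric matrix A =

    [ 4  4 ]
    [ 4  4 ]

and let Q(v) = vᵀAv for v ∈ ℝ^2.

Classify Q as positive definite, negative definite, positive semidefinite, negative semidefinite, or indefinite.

For the 2×2 matrix [[4, 4], [4, 4]]: det = 4·4 − (4)² = 0, trace = 8.
det = 0 so one eigenvalue is zero; the form is semidefinite with the sign of the trace.

positive semidefinite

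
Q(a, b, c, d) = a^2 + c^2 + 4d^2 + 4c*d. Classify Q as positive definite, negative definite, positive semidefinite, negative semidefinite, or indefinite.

Write A = [[1, 0, 0, 0], [0, 0, 0, 0], [0, 0, 1, 2], [0, 0, 2, 4]].
Symmetric row and column elimination reduces A to a congruent diagonal form with pivots 1, 0, 1, 0.
That gives 2 positive, 2 zero pivots.
Hence Q is positive semidefinite.

positive semidefinite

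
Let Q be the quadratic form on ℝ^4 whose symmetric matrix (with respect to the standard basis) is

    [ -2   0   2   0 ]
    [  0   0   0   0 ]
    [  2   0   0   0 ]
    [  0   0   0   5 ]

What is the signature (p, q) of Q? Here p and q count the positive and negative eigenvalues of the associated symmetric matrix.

(2, 1)

Symmetric row and column elimination reduces A to a congruent diagonal form with pivots -2, 0, 2, 5.
That gives 2 positive, 1 negative, 1 zero pivots.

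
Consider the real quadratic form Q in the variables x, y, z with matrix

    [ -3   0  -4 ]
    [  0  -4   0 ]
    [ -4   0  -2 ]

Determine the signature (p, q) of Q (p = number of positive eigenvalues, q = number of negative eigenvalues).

(1, 2)

Symmetric row and column elimination reduces A to a congruent diagonal form with pivots -3, -4, 10/3.
Counting signs: 1 positive, 2 negative.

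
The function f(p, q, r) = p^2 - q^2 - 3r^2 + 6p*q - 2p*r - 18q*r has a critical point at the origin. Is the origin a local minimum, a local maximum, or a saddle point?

The Hessian at the origin is H = [[2, 6, -2], [6, -2, -18], [-2, -18, -6]].
Congruent diagonalization of H (simultaneous row and column reduction) yields pivots 2, -20, -4/5.
That gives 1 positive, 2 negative pivots.
H is indefinite, so the origin is a saddle point.

saddle point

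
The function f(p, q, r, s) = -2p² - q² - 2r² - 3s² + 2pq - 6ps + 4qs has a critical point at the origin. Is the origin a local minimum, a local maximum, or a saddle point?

The Hessian at the origin is H = [[-4, 2, 0, -6], [2, -2, 0, 4], [0, 0, -4, 0], [-6, 4, 0, -6]].
Symmetric row and column elimination reduces H to a congruent diagonal form with pivots -4, -1, -4, 4.
Counting signs: 1 positive, 3 negative.
H is indefinite, so the origin is a saddle point.

saddle point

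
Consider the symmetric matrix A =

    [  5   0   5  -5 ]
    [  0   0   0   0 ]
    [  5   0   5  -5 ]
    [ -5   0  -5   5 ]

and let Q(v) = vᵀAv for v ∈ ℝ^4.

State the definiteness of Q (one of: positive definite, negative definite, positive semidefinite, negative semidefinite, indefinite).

Row-reducing A symmetrically gives the diagonal entries 5, 0, 0, 0.
That gives 1 positive, 3 zero pivots.
Hence Q is positive semidefinite.

positive semidefinite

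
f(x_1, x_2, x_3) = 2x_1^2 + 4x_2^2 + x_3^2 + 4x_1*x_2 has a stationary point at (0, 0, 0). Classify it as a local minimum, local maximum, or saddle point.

local minimum

The Hessian at the origin is H = [[4, 4, 0], [4, 8, 0], [0, 0, 2]].
Applying the same elementary operations to the rows and columns of H produces a congruent diagonal matrix with entries 4, 4, 2.
So there are 3 positive pivots.
H is positive definite, so the origin is a strict local minimum.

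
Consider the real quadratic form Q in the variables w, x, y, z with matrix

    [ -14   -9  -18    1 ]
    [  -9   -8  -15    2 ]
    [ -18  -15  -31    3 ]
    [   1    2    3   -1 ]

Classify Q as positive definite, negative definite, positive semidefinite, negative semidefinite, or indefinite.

negative definite

Leading principal minors: Δ_1 = -14, Δ_2 = 31, Δ_3 = -79, Δ_4 = 3.
The signs alternate starting with Δ_1 < 0, so by Sylvester's criterion Q is negative definite.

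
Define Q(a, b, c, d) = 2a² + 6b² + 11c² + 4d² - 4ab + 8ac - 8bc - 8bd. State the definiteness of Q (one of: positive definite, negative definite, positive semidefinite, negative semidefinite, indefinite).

positive semidefinite

The symmetric matrix is A = [[2, -2, 4, 0], [-2, 6, -4, -4], [4, -4, 11, 0], [0, -4, 0, 4]].
Symmetric row and column elimination reduces A to a congruent diagonal form with pivots 2, 4, 3, 0.
So there are 3 positive, 1 zero pivots.
Hence Q is positive semidefinite.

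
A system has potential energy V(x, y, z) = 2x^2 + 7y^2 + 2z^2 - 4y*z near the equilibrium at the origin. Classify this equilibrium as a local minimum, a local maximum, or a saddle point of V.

The Hessian at the origin is H = [[4, 0, 0], [0, 14, -4], [0, -4, 4]].
An LDLᵀ factorisation of H has diagonal entries 4, 14, 20/7.
So there are 3 positive pivots.
H is positive definite, so the origin is a strict local minimum.

local minimum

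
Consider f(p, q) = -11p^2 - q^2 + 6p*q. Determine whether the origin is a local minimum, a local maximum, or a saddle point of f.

local maximum

The Hessian at the origin is H = [[-22, 6], [6, -2]].
det H = -22·-2 − (6)² = 8 > 0 and H[1,1] = -22 < 0, so H is negative definite.
Therefore the origin is a local maximum.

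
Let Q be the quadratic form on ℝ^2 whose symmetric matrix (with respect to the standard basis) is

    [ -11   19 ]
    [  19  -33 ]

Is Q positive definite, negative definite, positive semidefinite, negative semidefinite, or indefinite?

negative definite

Leading principal minors: Δ_1 = -11, Δ_2 = 2.
The signs alternate starting with Δ_1 < 0, so by Sylvester's criterion Q is negative definite.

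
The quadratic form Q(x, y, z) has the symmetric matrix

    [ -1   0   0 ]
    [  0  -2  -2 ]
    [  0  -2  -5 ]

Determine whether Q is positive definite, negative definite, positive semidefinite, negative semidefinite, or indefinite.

Symmetric row and column elimination reduces A to a congruent diagonal form with pivots -1, -2, -3.
So there are 3 negative pivots.
Hence Q is negative definite.

negative definite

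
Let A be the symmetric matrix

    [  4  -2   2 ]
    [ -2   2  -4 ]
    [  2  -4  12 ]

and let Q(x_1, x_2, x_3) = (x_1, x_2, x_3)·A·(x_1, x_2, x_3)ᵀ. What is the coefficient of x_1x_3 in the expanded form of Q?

The coefficient of x_1x_3 is A[1,3] + A[3,1] = 2·2 = 4.

4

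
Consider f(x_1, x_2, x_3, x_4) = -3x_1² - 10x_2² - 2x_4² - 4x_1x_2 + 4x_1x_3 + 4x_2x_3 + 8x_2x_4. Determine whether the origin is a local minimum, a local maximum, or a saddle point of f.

saddle point

The Hessian at the origin is H = [[-6, -4, 4, 0], [-4, -20, 4, 8], [4, 4, 0, 0], [0, 8, 0, -4]].
An LDLᵀ factorisation of H has diagonal entries -6, -52/3, 36/13, -4/9.
That gives 1 positive, 3 negative pivots.
H is indefinite, so the origin is a saddle point.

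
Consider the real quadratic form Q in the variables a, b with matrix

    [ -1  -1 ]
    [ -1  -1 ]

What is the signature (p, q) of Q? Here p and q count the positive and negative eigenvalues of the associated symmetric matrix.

Applying the same elementary operations to the rows and columns of A produces a congruent diagonal matrix with entries -1, 0.
Counting signs: 1 negative, 1 zero.

(0, 1)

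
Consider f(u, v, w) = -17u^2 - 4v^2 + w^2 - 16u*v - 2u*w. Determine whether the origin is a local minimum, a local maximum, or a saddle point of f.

saddle point

The Hessian at the origin is H = [[-34, -16, -2], [-16, -8, 0], [-2, 0, 2]].
Congruent diagonalization of H (simultaneous row and column reduction) yields pivots -34, -8/17, 4.
Counting signs: 1 positive, 2 negative.
H is indefinite, so the origin is a saddle point.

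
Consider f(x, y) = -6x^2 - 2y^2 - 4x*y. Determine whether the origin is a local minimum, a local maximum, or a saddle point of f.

The Hessian at the origin is H = [[-12, -4], [-4, -4]].
det H = -12·-4 − (-4)² = 32 > 0 and H[1,1] = -12 < 0, so H is negative definite.
Therefore the origin is a local maximum.

local maximum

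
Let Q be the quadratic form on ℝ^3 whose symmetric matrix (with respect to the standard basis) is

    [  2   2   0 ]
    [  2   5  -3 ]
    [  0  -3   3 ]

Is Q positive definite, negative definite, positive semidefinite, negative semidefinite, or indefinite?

Row-reducing A symmetrically gives the diagonal entries 2, 3, 0.
Counting signs: 2 positive, 1 zero.
Hence Q is positive semidefinite.

positive semidefinite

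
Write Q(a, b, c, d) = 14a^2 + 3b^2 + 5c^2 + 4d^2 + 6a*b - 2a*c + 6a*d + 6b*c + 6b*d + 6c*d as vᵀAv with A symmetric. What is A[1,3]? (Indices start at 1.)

The coefficient of a·c in Q is -2. For a symmetric A this equals A[1,3] + A[3,1] = 2·A[1,3].
So A[1,3] = -2/2 = -1.

-1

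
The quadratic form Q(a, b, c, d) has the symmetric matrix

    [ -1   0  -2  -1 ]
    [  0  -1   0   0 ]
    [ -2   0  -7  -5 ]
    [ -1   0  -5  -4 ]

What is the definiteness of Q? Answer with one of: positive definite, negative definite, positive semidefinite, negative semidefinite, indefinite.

Congruent diagonalization of A (simultaneous row and column reduction) yields pivots -1, -1, -3, 0.
That gives 3 negative, 1 zero pivots.
Hence Q is negative semidefinite.

negative semidefinite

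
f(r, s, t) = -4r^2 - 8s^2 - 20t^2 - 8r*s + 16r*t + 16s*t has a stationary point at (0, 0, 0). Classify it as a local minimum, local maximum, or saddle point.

local maximum

The Hessian at the origin is H = [[-8, -8, 16], [-8, -16, 16], [16, 16, -40]].
Symmetric row and column elimination reduces H to a congruent diagonal form with pivots -8, -8, -8.
Counting signs: 3 negative.
H is negative definite, so the origin is a strict local maximum.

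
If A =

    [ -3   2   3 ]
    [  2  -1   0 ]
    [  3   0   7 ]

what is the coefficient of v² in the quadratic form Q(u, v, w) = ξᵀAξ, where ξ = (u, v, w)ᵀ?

-1

The coefficient of v² is the diagonal entry A[2,2] = -1.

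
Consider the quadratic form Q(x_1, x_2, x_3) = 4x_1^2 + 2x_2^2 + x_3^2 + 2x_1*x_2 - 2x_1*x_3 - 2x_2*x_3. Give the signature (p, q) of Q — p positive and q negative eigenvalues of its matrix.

(3, 0)

Write A = [[4, 1, -1], [1, 2, -1], [-1, -1, 1]].
Symmetric row and column elimination reduces A to a congruent diagonal form with pivots 4, 7/4, 3/7.
Counting signs: 3 positive.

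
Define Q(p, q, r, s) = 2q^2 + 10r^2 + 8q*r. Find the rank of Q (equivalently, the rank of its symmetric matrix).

2

Write A = [[0, 0, 0, 0], [0, 2, 4, 0], [0, 4, 10, 0], [0, 0, 0, 0]].
Applying the same elementary operations to the rows and columns of A produces a congruent diagonal matrix with entries 0, 2, 2, 0.
So there are 2 positive, 2 zero pivots.
The rank is the number of nonzero pivots: 2.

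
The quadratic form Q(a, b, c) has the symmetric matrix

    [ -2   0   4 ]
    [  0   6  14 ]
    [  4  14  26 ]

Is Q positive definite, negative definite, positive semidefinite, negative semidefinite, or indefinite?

An LDLᵀ factorisation of A has diagonal entries -2, 6, 4/3.
So there are 2 positive, 1 negative pivots.
Hence Q is indefinite.

indefinite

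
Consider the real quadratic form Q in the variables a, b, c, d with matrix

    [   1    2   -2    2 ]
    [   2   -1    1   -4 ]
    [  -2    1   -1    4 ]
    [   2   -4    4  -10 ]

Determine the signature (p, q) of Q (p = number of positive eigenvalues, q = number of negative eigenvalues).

(1, 2)

Congruent diagonalization of A (simultaneous row and column reduction) yields pivots 1, -5, 0, -6/5.
So there are 1 positive, 2 negative, 1 zero pivots.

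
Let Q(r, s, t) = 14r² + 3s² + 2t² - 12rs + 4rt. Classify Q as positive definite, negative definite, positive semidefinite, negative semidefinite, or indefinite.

positive semidefinite

Write A = [[14, -6, 2], [-6, 3, 0], [2, 0, 2]].
Symmetric row and column elimination reduces A to a congruent diagonal form with pivots 14, 3/7, 0.
That gives 2 positive, 1 zero pivots.
Hence Q is positive semidefinite.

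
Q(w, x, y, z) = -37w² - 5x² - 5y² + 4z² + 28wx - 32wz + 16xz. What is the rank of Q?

4

The associated matrix is A = [[-37, 14, 0, -16], [14, -5, 0, 8], [0, 0, -5, 0], [-16, 8, 0, 4]].
An LDLᵀ factorisation of A has diagonal entries -37, 11/37, -5, -20/11.
Counting signs: 1 positive, 3 negative.
The rank is the number of nonzero pivots: 4.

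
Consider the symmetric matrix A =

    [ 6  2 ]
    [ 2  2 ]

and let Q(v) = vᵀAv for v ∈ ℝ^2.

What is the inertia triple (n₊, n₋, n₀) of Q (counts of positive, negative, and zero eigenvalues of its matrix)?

Symmetric row and column elimination reduces A to a congruent diagonal form with pivots 6, 4/3.
So there are 2 positive pivots.

(2, 0, 0)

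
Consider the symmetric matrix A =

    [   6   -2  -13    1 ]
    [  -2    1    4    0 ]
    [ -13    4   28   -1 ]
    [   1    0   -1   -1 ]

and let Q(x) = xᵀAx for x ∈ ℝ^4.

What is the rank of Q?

Symmetric row and column elimination reduces A to a congruent diagonal form with pivots 6, 1/3, -1/2, 3.
That gives 3 positive, 1 negative pivots.
The rank is the number of nonzero pivots: 4.

4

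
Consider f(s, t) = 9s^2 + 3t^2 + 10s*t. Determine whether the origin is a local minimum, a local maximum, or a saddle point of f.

local minimum

The Hessian at the origin is H = [[18, 10], [10, 6]].
det H = 18·6 − (10)² = 8 > 0 and H[1,1] = 18 > 0, so H is positive definite.
Therefore the origin is a local minimum.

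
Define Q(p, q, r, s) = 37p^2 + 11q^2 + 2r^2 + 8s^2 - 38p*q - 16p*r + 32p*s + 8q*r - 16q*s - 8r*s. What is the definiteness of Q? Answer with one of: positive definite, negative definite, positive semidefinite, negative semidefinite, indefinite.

positive semidefinite

The symmetric matrix is A = [[37, -19, -8, 16], [-19, 11, 4, -8], [-8, 4, 2, -4], [16, -8, -4, 8]].
Row-reducing A symmetrically gives the diagonal entries 37, 46/37, 6/23, 0.
So there are 3 positive, 1 zero pivots.
Hence Q is positive semidefinite.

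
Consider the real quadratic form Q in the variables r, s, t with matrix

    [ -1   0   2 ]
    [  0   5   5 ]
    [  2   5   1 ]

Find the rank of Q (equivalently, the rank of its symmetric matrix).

Applying the same elementary operations to the rows and columns of A produces a congruent diagonal matrix with entries -1, 5, 0.
That gives 1 positive, 1 negative, 1 zero pivots.
The rank is the number of nonzero pivots: 2.

2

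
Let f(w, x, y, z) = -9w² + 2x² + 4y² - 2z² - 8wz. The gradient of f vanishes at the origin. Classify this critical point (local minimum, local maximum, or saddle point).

saddle point

The Hessian at the origin is H = [[-18, 0, 0, -8], [0, 4, 0, 0], [0, 0, 8, 0], [-8, 0, 0, -4]].
An LDLᵀ factorisation of H has diagonal entries -18, 4, 8, -4/9.
Counting signs: 2 positive, 2 negative.
H is indefinite, so the origin is a saddle point.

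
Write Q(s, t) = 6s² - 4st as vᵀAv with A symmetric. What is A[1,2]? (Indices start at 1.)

The coefficient of s·t in Q is -4. For a symmetric A this equals A[1,2] + A[2,1] = 2·A[1,2].
So A[1,2] = -4/2 = -2.

-2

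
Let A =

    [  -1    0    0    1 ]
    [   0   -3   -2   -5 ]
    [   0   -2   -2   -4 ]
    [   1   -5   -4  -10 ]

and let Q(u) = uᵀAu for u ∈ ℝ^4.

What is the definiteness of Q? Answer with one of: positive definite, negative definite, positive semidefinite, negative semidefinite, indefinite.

Symmetric row and column elimination reduces A to a congruent diagonal form with pivots -1, -3, -2/3, 0.
Counting signs: 3 negative, 1 zero.
Hence Q is negative semidefinite.

negative semidefinite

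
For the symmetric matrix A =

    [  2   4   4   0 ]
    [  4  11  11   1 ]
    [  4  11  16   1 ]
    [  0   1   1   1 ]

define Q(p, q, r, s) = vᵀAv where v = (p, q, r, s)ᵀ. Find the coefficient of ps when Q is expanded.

0

The coefficient of ps is A[1,4] + A[4,1] = 2·0 = 0.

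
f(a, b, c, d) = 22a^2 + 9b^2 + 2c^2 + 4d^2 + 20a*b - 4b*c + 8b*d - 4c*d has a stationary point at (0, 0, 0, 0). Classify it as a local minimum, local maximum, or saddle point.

local minimum

The Hessian at the origin is H = [[44, 20, 0, 0], [20, 18, -4, 8], [0, -4, 4, -4], [0, 8, -4, 8]].
Applying the same elementary operations to the rows and columns of H produces a congruent diagonal matrix with entries 44, 98/11, 108/49, 20/27.
So there are 4 positive pivots.
H is positive definite, so the origin is a strict local minimum.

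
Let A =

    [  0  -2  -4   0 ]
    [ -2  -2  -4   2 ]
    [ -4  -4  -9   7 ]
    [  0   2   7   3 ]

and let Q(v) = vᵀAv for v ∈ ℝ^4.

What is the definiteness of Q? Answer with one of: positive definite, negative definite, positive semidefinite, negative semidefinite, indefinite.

indefinite

A is congruent to a diagonal matrix with 2 positive, 2 negative and 0 zero entries, so Q is indefinite.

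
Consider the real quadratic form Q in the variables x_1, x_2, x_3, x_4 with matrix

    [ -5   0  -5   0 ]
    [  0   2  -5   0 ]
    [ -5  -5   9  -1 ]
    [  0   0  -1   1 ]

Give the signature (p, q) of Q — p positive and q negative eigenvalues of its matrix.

(3, 1)

An LDLᵀ factorisation of A has diagonal entries -5, 2, 3/2, 1/3.
So there are 3 positive, 1 negative pivots.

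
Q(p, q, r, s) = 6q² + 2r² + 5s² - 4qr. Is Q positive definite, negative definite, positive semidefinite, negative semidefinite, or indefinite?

The symmetric matrix is A = [[0, 0, 0, 0], [0, 6, -2, 0], [0, -2, 2, 0], [0, 0, 0, 5]].
Applying the same elementary operations to the rows and columns of A produces a congruent diagonal matrix with entries 0, 6, 4/3, 5.
Counting signs: 3 positive, 1 zero.
Hence Q is positive semidefinite.

positive semidefinite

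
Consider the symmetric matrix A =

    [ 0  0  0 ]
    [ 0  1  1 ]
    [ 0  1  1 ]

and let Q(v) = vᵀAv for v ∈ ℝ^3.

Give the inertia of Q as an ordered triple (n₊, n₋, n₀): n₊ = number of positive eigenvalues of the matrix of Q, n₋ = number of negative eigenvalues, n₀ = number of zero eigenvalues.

Congruent diagonalization of A (simultaneous row and column reduction) yields pivots 0, 1, 0.
Counting signs: 1 positive, 2 zero.

(1, 0, 2)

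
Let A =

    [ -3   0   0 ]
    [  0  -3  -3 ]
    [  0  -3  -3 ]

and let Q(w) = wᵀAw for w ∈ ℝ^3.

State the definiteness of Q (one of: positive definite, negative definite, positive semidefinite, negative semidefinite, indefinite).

negative semidefinite

Symmetric row and column elimination reduces A to a congruent diagonal form with pivots -3, -3, 0.
Counting signs: 2 negative, 1 zero.
Hence Q is negative semidefinite.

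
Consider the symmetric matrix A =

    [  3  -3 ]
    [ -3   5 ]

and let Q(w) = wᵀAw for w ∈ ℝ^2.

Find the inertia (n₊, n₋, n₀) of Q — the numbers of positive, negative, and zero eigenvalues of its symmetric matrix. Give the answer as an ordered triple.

(2, 0, 0)

An LDLᵀ factorisation of A has diagonal entries 3, 2.
So there are 2 positive pivots.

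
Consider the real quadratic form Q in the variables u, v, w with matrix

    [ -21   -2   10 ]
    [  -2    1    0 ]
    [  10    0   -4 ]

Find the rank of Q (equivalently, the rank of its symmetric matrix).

2

Congruent diagonalization of A (simultaneous row and column reduction) yields pivots -21, 25/21, 0.
So there are 1 positive, 1 negative, 1 zero pivots.
The rank is the number of nonzero pivots: 2.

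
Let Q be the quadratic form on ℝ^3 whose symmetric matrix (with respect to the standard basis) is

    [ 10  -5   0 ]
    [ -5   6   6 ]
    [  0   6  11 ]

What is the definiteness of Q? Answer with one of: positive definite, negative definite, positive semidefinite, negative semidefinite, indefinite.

positive definite

Applying the same elementary operations to the rows and columns of A produces a congruent diagonal matrix with entries 10, 7/2, 5/7.
That gives 3 positive pivots.
Hence Q is positive definite.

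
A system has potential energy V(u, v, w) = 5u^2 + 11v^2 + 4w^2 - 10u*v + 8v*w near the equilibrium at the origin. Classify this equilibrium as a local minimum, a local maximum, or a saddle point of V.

The Hessian at the origin is H = [[10, -10, 0], [-10, 22, 8], [0, 8, 8]].
Symmetric row and column elimination reduces H to a congruent diagonal form with pivots 10, 12, 8/3.
That gives 3 positive pivots.
H is positive definite, so the origin is a strict local minimum.

local minimum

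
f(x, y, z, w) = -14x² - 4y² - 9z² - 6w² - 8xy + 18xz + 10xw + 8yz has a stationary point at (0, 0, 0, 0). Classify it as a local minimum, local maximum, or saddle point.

local maximum

The Hessian at the origin is H = [[-28, -8, 18, 10], [-8, -8, 8, 0], [18, 8, -18, 0], [10, 0, 0, -12]].
Congruent diagonalization of H (simultaneous row and column reduction) yields pivots -28, -40/7, -5, -2.
That gives 4 negative pivots.
H is negative definite, so the origin is a strict local maximum.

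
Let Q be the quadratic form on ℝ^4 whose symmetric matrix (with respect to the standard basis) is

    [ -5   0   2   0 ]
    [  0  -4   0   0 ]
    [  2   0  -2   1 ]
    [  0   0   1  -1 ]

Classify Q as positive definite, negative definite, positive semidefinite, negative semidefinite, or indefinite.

Symmetric row and column elimination reduces A to a congruent diagonal form with pivots -5, -4, -6/5, -1/6.
That gives 4 negative pivots.
Hence Q is negative definite.

negative definite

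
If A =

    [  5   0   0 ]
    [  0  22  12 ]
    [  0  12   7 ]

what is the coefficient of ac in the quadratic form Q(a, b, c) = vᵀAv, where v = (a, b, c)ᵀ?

The coefficient of ac is A[1,3] + A[3,1] = 2·0 = 0.

0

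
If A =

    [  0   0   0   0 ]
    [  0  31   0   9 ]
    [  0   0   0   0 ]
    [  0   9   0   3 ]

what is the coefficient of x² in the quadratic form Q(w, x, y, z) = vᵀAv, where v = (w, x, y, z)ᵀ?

The coefficient of x² is the diagonal entry A[2,2] = 31.

31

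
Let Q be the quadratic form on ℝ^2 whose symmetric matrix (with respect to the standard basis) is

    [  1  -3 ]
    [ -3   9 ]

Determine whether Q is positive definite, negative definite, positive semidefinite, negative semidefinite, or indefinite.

positive semidefinite

For the 2×2 matrix [[1, -3], [-3, 9]]: det = 1·9 − (-3)² = 0, trace = 10.
det = 0 so one eigenvalue is zero; the form is semidefinite with the sign of the trace.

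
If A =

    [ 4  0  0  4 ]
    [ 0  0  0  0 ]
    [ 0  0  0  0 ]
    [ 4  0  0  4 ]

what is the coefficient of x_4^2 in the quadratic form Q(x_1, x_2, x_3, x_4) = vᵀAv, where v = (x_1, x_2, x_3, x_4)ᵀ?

The coefficient of x_4^2 is the diagonal entry A[4,4] = 4.

4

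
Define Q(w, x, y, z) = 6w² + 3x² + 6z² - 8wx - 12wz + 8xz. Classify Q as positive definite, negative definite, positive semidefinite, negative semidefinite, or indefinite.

The associated matrix is A = [[6, -4, 0, -6], [-4, 3, 0, 4], [0, 0, 0, 0], [-6, 4, 0, 6]].
Symmetric row and column elimination reduces A to a congruent diagonal form with pivots 6, 1/3, 0, 0.
So there are 2 positive, 2 zero pivots.
Hence Q is positive semidefinite.

positive semidefinite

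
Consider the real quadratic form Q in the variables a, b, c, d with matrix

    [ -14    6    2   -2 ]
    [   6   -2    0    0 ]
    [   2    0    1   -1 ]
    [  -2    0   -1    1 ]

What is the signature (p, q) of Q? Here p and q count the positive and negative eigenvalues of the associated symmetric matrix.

Applying the same elementary operations to the rows and columns of A produces a congruent diagonal matrix with entries -14, 4/7, 0, 0.
So there are 1 positive, 1 negative, 2 zero pivots.

(1, 1)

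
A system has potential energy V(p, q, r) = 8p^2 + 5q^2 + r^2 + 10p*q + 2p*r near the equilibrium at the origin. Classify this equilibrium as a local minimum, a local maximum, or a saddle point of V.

The Hessian at the origin is H = [[16, 10, 2], [10, 10, 0], [2, 0, 2]].
Congruent diagonalization of H (simultaneous row and column reduction) yields pivots 16, 15/4, 4/3.
That gives 3 positive pivots.
H is positive definite, so the origin is a strict local minimum.

local minimum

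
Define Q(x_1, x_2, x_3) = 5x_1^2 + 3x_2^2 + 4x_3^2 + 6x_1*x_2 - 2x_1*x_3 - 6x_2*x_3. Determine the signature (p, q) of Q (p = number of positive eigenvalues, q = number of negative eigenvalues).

(2, 1)

The associated matrix is A = [[5, 3, -1], [3, 3, -3], [-1, -3, 4]].
Symmetric row and column elimination reduces A to a congruent diagonal form with pivots 5, 6/5, -1.
So there are 2 positive, 1 negative pivots.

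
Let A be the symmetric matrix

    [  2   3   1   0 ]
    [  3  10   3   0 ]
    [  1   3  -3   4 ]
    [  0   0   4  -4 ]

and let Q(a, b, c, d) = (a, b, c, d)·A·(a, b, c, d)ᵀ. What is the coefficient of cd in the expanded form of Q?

The coefficient of cd is A[3,4] + A[4,3] = 2·4 = 8.

8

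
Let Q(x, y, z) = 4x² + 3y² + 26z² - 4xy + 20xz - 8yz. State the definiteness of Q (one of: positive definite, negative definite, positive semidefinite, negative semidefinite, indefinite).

positive definite

The symmetric matrix of Q is A = [[4, -2, 10], [-2, 3, -4], [10, -4, 26]].
Leading principal minors: Δ_1 = 4, Δ_2 = 8, Δ_3 = 4.
All leading principal minors are positive, so by Sylvester's criterion Q is positive definite.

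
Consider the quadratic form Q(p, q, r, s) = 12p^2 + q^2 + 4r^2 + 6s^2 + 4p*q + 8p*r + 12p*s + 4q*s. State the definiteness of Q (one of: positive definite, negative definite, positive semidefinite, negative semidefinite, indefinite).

positive definite

The symmetric matrix is A = [[12, 2, 4, 6], [2, 1, 0, 2], [4, 0, 4, 0], [6, 2, 0, 6]].
Congruent diagonalization of A (simultaneous row and column reduction) yields pivots 12, 2/3, 2, 1.
Counting signs: 4 positive.
Hence Q is positive definite.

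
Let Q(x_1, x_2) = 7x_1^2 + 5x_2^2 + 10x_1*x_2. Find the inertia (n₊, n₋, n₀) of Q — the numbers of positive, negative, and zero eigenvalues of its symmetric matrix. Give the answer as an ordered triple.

The associated matrix is A = [[7, 5], [5, 5]].
An LDLᵀ factorisation of A has diagonal entries 7, 10/7.
So there are 2 positive pivots.

(2, 0, 0)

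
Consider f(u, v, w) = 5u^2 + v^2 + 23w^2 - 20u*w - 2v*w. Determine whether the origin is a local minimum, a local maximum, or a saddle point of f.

The Hessian at the origin is H = [[10, 0, -20], [0, 2, -2], [-20, -2, 46]].
An LDLᵀ factorisation of H has diagonal entries 10, 2, 4.
That gives 3 positive pivots.
H is positive definite, so the origin is a strict local minimum.

local minimum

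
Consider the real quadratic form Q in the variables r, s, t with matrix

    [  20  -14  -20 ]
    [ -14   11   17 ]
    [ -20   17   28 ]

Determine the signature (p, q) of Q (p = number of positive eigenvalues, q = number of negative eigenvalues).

(3, 0)

Row-reducing A symmetrically gives the diagonal entries 20, 6/5, 1/2.
That gives 3 positive pivots.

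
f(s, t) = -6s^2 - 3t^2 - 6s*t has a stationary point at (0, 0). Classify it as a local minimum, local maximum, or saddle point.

The Hessian at the origin is H = [[-12, -6], [-6, -6]].
det H = -12·-6 − (-6)² = 36 > 0 and H[1,1] = -12 < 0, so H is negative definite.
Therefore the origin is a local maximum.

local maximum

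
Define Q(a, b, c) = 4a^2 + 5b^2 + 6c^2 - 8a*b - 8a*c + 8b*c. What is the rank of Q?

Write A = [[4, -4, -4], [-4, 5, 4], [-4, 4, 6]].
An LDLᵀ factorisation of A has diagonal entries 4, 1, 2.
Counting signs: 3 positive.
The rank is the number of nonzero pivots: 3.

3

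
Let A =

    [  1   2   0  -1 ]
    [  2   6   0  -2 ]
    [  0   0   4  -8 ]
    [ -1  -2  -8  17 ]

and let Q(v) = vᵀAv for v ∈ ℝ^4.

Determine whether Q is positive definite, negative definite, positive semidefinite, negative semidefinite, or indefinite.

Congruent diagonalization of A (simultaneous row and column reduction) yields pivots 1, 2, 4, 0.
Counting signs: 3 positive, 1 zero.
Hence Q is positive semidefinite.

positive semidefinite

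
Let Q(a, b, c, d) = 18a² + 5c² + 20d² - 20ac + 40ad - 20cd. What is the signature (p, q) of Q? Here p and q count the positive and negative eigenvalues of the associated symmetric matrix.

(1, 1)

The symmetric matrix is A = [[18, 0, -10, 20], [0, 0, 0, 0], [-10, 0, 5, -10], [20, 0, -10, 20]].
Row-reducing A symmetrically gives the diagonal entries 18, 0, -5/9, 0.
That gives 1 positive, 1 negative, 2 zero pivots.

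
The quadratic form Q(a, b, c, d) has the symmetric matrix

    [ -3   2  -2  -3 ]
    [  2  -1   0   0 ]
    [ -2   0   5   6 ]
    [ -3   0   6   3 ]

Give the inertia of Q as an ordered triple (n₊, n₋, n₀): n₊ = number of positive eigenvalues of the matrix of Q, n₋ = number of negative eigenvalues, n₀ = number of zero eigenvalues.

Congruent diagonalization of A (simultaneous row and column reduction) yields pivots -3, 1/3, 1, -6.
That gives 2 positive, 2 negative pivots.

(2, 2, 0)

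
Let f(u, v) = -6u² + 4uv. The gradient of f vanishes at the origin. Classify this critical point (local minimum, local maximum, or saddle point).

The Hessian at the origin is H = [[-12, 4], [4, 0]].
det H = -12·0 − (4)² = -16 < 0, so H is indefinite.
Therefore the origin is a saddle point.

saddle point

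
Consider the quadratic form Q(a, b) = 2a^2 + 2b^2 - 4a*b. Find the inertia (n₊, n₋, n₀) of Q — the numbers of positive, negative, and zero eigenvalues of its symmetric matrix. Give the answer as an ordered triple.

The associated matrix is A = [[2, -2], [-2, 2]].
Applying the same elementary operations to the rows and columns of A produces a congruent diagonal matrix with entries 2, 0.
That gives 1 positive, 1 zero pivots.

(1, 0, 1)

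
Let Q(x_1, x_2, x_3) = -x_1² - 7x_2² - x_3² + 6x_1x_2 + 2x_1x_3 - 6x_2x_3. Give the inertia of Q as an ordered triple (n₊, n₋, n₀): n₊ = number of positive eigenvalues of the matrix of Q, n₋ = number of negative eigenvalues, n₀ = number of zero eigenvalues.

Write A = [[-1, 3, 1], [3, -7, -3], [1, -3, -1]].
Symmetric row and column elimination reduces A to a congruent diagonal form with pivots -1, 2, 0.
So there are 1 positive, 1 negative, 1 zero pivots.

(1, 1, 1)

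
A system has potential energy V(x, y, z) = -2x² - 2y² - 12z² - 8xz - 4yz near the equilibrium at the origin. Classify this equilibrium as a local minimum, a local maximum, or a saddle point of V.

local maximum

The Hessian at the origin is H = [[-4, 0, -8], [0, -4, -4], [-8, -4, -24]].
Congruent diagonalization of H (simultaneous row and column reduction) yields pivots -4, -4, -4.
Counting signs: 3 negative.
H is negative definite, so the origin is a strict local maximum.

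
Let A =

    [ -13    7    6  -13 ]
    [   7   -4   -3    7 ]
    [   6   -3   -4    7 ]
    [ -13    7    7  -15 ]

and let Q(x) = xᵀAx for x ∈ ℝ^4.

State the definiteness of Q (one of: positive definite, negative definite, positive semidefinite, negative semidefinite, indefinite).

negative definite

Leading principal minors: Δ_1 = -13, Δ_2 = 3, Δ_3 = -3, Δ_4 = 3.
The signs alternate starting with Δ_1 < 0, so by Sylvester's criterion Q is negative definite.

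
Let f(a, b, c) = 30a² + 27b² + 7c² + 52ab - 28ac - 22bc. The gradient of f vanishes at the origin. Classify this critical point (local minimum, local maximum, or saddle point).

The Hessian at the origin is H = [[60, 52, -28], [52, 54, -22], [-28, -22, 14]].
Row-reducing H symmetrically gives the diagonal entries 60, 134/15, 24/67.
That gives 3 positive pivots.
H is positive definite, so the origin is a strict local minimum.

local minimum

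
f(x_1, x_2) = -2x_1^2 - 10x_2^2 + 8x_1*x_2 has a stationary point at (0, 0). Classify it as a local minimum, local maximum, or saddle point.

The Hessian at the origin is H = [[-4, 8], [8, -20]].
det H = -4·-20 − (8)² = 16 > 0 and H[1,1] = -4 < 0, so H is negative definite.
Therefore the origin is a local maximum.

local maximum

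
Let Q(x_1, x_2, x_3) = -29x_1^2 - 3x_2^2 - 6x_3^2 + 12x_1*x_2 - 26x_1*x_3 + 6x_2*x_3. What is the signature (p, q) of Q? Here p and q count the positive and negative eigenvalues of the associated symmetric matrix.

(0, 3)

Write A = [[-29, 6, -13], [6, -3, 3], [-13, 3, -6]].
Row-reducing A symmetrically gives the diagonal entries -29, -51/29, -2/17.
Counting signs: 3 negative.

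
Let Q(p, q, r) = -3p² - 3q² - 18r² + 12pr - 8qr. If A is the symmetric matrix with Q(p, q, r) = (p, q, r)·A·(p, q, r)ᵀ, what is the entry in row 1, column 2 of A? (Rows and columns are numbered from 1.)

0

The coefficient of p·q in Q is 0. For a symmetric A this equals A[1,2] + A[2,1] = 2·A[1,2].
So A[1,2] = 0/2 = 0.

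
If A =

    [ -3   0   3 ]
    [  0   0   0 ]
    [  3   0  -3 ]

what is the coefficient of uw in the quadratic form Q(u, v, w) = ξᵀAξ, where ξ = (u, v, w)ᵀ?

The coefficient of uw is A[1,3] + A[3,1] = 2·3 = 6.

6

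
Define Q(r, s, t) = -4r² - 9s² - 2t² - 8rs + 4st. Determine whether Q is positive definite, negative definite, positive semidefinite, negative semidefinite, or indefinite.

The symmetric matrix of Q is A = [[-4, -4, 0], [-4, -9, 2], [0, 2, -2]].
Leading principal minors: Δ_1 = -4, Δ_2 = 20, Δ_3 = -24.
The signs alternate starting with Δ_1 < 0, so by Sylvester's criterion Q is negative definite.

negative definite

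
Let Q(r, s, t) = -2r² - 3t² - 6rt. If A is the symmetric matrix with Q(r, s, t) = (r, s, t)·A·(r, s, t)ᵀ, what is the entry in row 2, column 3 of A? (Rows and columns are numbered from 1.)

The coefficient of s·t in Q is 0. For a symmetric A this equals A[2,3] + A[3,2] = 2·A[2,3].
So A[2,3] = 0/2 = 0.

0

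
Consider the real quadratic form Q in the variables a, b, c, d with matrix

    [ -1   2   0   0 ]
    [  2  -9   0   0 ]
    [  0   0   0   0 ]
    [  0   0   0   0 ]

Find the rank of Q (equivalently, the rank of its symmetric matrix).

Applying the same elementary operations to the rows and columns of A produces a congruent diagonal matrix with entries -1, -5, 0, 0.
Counting signs: 2 negative, 2 zero.
The rank is the number of nonzero pivots: 2.

2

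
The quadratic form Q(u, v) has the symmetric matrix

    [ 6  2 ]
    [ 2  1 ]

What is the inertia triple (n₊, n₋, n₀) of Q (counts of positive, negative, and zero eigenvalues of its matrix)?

(2, 0, 0)

Applying the same elementary operations to the rows and columns of A produces a congruent diagonal matrix with entries 6, 1/3.
So there are 2 positive pivots.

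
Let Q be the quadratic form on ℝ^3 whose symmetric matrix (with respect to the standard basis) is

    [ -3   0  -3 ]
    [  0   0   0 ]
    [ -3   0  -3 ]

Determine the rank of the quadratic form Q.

1

Symmetric row and column elimination reduces A to a congruent diagonal form with pivots -3, 0, 0.
That gives 1 negative, 2 zero pivots.
The rank is the number of nonzero pivots: 1.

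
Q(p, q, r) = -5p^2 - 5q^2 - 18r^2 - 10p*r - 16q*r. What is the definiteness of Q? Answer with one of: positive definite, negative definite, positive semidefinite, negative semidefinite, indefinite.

The symmetric matrix of Q is A = [[-5, 0, -5], [0, -5, -8], [-5, -8, -18]].
Leading principal minors: Δ_1 = -5, Δ_2 = 25, Δ_3 = -5.
The signs alternate starting with Δ_1 < 0, so by Sylvester's criterion Q is negative definite.

negative definite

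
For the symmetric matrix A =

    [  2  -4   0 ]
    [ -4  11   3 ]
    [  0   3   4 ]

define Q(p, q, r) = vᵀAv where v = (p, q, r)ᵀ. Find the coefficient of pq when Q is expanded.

-8

The coefficient of pq is A[1,2] + A[2,1] = 2·(-4) = -8.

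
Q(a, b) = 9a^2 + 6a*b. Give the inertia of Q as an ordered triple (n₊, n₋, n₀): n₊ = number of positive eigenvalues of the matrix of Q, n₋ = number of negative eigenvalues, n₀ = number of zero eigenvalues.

The associated matrix is A = [[9, 3], [3, 0]].
Symmetric row and column elimination reduces A to a congruent diagonal form with pivots 9, -1.
Counting signs: 1 positive, 1 negative.

(1, 1, 0)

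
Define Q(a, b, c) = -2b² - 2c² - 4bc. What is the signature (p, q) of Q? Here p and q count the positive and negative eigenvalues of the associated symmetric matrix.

The symmetric matrix is A = [[0, 0, 0], [0, -2, -2], [0, -2, -2]].
Congruent diagonalization of A (simultaneous row and column reduction) yields pivots 0, -2, 0.
That gives 1 negative, 2 zero pivots.

(0, 1)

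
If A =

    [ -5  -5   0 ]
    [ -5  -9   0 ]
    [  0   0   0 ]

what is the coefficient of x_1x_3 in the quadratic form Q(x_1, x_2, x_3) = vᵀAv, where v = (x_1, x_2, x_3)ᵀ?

0

The coefficient of x_1x_3 is A[1,3] + A[3,1] = 2·0 = 0.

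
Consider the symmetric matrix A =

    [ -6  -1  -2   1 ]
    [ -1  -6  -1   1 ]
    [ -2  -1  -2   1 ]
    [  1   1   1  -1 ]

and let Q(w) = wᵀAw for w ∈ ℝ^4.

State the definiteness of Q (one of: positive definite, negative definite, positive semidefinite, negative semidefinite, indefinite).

negative definite

An LDLᵀ factorisation of A has diagonal entries -6, -35/6, -44/35, -5/11.
Counting signs: 4 negative.
Hence Q is negative definite.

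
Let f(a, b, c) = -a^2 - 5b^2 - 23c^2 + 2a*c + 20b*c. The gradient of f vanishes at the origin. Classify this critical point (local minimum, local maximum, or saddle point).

local maximum

The Hessian at the origin is H = [[-2, 0, 2], [0, -10, 20], [2, 20, -46]].
An LDLᵀ factorisation of H has diagonal entries -2, -10, -4.
That gives 3 negative pivots.
H is negative definite, so the origin is a strict local maximum.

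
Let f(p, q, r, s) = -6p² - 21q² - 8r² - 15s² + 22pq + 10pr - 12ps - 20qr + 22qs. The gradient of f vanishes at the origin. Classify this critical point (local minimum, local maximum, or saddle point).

The Hessian at the origin is H = [[-12, 22, 10, -12], [22, -42, -20, 22], [10, -20, -16, 0], [-12, 22, 0, -30]].
Congruent diagonalization of H (simultaneous row and column reduction) yields pivots -12, -5/3, -6, -4/3.
So there are 4 negative pivots.
H is negative definite, so the origin is a strict local maximum.

local maximum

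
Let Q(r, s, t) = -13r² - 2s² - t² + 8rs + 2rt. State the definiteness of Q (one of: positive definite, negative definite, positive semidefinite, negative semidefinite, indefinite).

The symmetric matrix is A = [[-13, 4, 1], [4, -2, 0], [1, 0, -1]].
Congruent diagonalization of A (simultaneous row and column reduction) yields pivots -13, -10/13, -4/5.
That gives 3 negative pivots.
Hence Q is negative definite.

negative definite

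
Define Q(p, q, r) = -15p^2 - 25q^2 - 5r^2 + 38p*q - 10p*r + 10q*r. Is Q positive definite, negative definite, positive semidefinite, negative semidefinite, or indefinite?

negative definite

The associated matrix is A = [[-15, 19, -5], [19, -25, 5], [-5, 5, -5]].
Congruent diagonalization of A (simultaneous row and column reduction) yields pivots -15, -14/15, -10/7.
Counting signs: 3 negative.
Hence Q is negative definite.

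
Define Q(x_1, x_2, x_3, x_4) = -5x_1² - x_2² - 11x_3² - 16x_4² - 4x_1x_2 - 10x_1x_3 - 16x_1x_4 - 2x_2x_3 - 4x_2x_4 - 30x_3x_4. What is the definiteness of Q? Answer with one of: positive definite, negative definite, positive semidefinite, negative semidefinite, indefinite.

indefinite

Write A = [[-5, -2, -5, -8], [-2, -1, -1, -2], [-5, -1, -11, -15], [-8, -2, -15, -16]].
Congruent diagonalization of A (simultaneous row and column reduction) yields pivots -5, -1/5, -1, 5.
Counting signs: 1 positive, 3 negative.
Hence Q is indefinite.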